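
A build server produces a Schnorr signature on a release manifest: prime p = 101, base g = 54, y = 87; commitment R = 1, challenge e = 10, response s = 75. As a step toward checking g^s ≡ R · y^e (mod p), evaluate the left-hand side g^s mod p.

1

Squares mod 101: 54^1≡54, 54^2≡88, 54^4≡68, 54^8≡79, 54^16≡80, 54^32≡37, 54^64≡56
75 = 64 + 8 + 2 + 1, so 54^75 ≡ 56·79·88·54 ≡ 1 (mod 101)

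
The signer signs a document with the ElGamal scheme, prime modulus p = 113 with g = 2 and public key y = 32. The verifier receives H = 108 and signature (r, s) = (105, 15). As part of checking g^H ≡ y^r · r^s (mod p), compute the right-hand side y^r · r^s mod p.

106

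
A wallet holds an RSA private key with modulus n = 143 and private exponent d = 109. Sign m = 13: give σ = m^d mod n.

m^2 ≡ 13^2 = 169 ≡ 26
m^4 ≡ 26^2 = 676 ≡ 104
m^8 ≡ 104^2 = 10816 ≡ 91
m^16 ≡ 91^2 = 8281 ≡ 130
m^32 ≡ 130^2 = 16900 ≡ 26
m^64 ≡ 26^2 = 676 ≡ 104
109 = 64 + 32 + 8 + 4 + 1, so m^109 ≡ 104·26·91·104·13 ≡ 39 (mod 143)

39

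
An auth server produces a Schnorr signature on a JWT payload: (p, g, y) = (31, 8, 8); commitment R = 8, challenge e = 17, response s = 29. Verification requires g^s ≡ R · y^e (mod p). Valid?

no

g^s mod p:
Squares mod 31: 8^1≡8, 8^2≡2, 8^4≡4, 8^8≡16, 8^16≡8
29 = 16 + 8 + 4 + 1, so 8^29 ≡ 8·16·4·8 ≡ 4 (mod 31)
R · y^e mod p:
Squares mod 31: 8^1≡8, 8^2≡2, 8^4≡4, 8^8≡16, 8^16≡8
17 = 16 + 1, so 8^17 ≡ 8·8 ≡ 2 (mod 31)
8·2 = 16 ≡ 16 (mod 31)
4 ≠ 16; the check fails.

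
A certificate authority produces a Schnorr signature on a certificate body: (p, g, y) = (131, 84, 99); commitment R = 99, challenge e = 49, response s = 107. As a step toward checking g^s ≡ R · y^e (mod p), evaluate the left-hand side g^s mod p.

84^107 mod 131 = 60

60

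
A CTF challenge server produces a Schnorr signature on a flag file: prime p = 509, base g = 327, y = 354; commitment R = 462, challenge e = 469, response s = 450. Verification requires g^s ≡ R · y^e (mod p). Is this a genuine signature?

forged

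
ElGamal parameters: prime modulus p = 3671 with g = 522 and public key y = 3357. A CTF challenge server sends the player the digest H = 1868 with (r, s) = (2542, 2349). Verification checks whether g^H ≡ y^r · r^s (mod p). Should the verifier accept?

reject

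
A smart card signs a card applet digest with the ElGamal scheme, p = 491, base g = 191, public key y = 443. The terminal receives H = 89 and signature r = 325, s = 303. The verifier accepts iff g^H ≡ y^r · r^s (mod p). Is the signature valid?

Left side g^H mod p:
Squares mod 491: 191^1≡191, 191^2≡147, 191^4≡5, 191^8≡25, 191^16≡134, 191^32≡280, 191^64≡331
89 = 64 + 16 + 8 + 1, so 191^89 ≡ 331·134·25·191 ≡ 446 (mod 491)
Right side y^r · r^s mod p:
Squares mod 491: 443^1≡443, 443^2≡340, 443^4≡215, 443^8≡71, 443^16≡131, 443^32≡467, 443^64≡85, 443^128≡351, 443^256≡451
325 = 256 + 64 + 4 + 1, so 443^325 ≡ 451·85·215·443 ≡ 158 (mod 491)
Squares mod 491: 325^1≡325, 325^2≡60, 325^4≡163, 325^8≡55, 325^16≡79, 325^32≡349, 325^64≡33, 325^128≡107, 325^256≡156
303 = 256 + 32 + 8 + 4 + 2 + 1, so 325^303 ≡ 156·349·55·163·60·325 ≡ 36 (mod 491)
158·36 = 5688 ≡ 287 (mod 491)
446 ≠ 287, so verification fails.

invalid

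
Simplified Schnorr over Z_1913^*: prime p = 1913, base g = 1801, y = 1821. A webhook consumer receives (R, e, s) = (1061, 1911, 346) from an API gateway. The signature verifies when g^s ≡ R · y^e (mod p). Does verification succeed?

passes

g^s mod p:
Squares mod 1913: 1801^1≡1801, 1801^2≡1066, 1801^4≡34, 1801^8≡1156, 1801^16≡1062, 1801^32≡1087, 1801^64≡1248, 1801^128≡322, 1801^256≡382
346 = 256 + 64 + 16 + 8 + 2, so 1801^346 ≡ 382·1248·1062·1156·1066 ≡ 841 (mod 1913)
R · y^e mod p:
Squares mod 1913: 1821^1≡1821, 1821^2≡812, 1821^4≡1272, 1821^8≡1499, 1821^16≡1139, 1821^32≡307, 1821^64≡512, 1821^128≡63, 1821^256≡143, 1821^512≡1319, 1821^1024≡844
1911 = 1024 + 512 + 256 + 64 + 32 + 16 + 4 + 2 + 1, so 1821^1911 ≡ 844·1319·143·512·307·1139·1272·812·1821 ≡ 603 (mod 1913)
1061·603 = 639783 ≡ 841 (mod 1913)
841 ≡ 841 (mod 1913); signature holds.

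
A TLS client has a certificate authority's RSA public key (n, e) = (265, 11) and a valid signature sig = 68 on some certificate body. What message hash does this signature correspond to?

102

Squares mod 265: sig^1≡68, sig^2≡119, sig^4≡116, sig^8≡206
11 = 8 + 2 + 1, so sig^11 ≡ 206·119·68 ≡ 102 (mod 265)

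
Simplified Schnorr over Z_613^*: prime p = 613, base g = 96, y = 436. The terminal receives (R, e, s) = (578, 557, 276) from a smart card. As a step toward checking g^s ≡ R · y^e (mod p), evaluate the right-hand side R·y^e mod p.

547

436^2 = 190096 ≡ 66
436^4 ≡ 66^2 = 4356 ≡ 65
436^8 ≡ 65^2 = 4225 ≡ 547
436^16 ≡ 547^2 = 299209 ≡ 65
436^32 ≡ 65^2 = 4225 ≡ 547
436^64 ≡ 547^2 = 299209 ≡ 65
436^128 ≡ 65^2 = 4225 ≡ 547
436^256 ≡ 547^2 = 299209 ≡ 65
436^512 ≡ 65^2 = 4225 ≡ 547
557 = 512 + 32 + 8 + 4 + 1, so 436^557 ≡ 547·547·547·65·436 ≡ 142 (mod 613)
R · y^e ≡ 578·142 = 82076 ≡ 547 (mod 613)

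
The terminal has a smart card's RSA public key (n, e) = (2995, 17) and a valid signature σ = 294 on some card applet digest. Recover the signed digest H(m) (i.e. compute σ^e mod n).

σ^2 ≡ 294^2 = 86436 ≡ 2576
σ^4 ≡ 2576^2 = 6635776 ≡ 1851
σ^8 ≡ 1851^2 = 3426201 ≡ 2916
σ^16 ≡ 2916^2 = 8503056 ≡ 251
17 = 16 + 1, so σ^17 ≡ 251·294 ≡ 1914 (mod 2995)

1914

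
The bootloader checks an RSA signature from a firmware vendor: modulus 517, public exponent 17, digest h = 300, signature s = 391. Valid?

Squares mod 517: s^1≡391, s^2≡366, s^4≡53, s^8≡224, s^16≡27
17 = 16 + 1, so s^17 ≡ 27·391 ≡ 217 (mod 517)
217 ≠ 300, so verification fails.

no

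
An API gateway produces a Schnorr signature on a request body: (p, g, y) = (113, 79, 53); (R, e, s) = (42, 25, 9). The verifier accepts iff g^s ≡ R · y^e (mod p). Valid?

no

g^s mod p:
79^2 = 6241 ≡ 26
79^4 ≡ 26^2 = 676 ≡ 111
79^8 ≡ 111^2 = 12321 ≡ 4
9 = 8 + 1, so 79^9 ≡ 4·79 ≡ 90 (mod 113)
R · y^e mod p:
53^2 = 2809 ≡ 97
53^4 ≡ 97^2 = 9409 ≡ 30
53^8 ≡ 30^2 = 900 ≡ 109
53^16 ≡ 109^2 = 11881 ≡ 16
25 = 16 + 8 + 1, so 53^25 ≡ 16·109·53 ≡ 111 (mod 113)
42·111 = 4662 ≡ 29 (mod 113)
90 ≠ 29; the check fails.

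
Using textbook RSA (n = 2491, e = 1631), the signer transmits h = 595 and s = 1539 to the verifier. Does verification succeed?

passes

s^2 ≡ 1539^2 = 2368521 ≡ 2071
s^4 ≡ 2071^2 = 4289041 ≡ 2030
s^8 ≡ 2030^2 = 4120900 ≡ 786
s^16 ≡ 786^2 = 617796 ≡ 28
s^32 ≡ 28^2 = 784
s^64 ≡ 784^2 = 614656 ≡ 1870
s^128 ≡ 1870^2 = 3496900 ≡ 2027
s^256 ≡ 2027^2 = 4108729 ≡ 1070
s^512 ≡ 1070^2 = 1144900 ≡ 1531
s^1024 ≡ 1531^2 = 2343961 ≡ 2421
1631 = 1024 + 512 + 64 + 16 + 8 + 4 + 2 + 1, so s^1631 ≡ 2421·1531·1870·28·786·2030·2071·1539 ≡ 595 (mod 2491)
Since 595 equals the digest 595, verification succeeds.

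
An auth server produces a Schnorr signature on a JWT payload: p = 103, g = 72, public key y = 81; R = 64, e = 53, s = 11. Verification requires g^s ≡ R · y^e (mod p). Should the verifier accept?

accept

g^s mod p:
72^11 mod 103 = 76
R · y^e mod p:
81^53 mod 103 = 72
64·72 = 4608 ≡ 76 (mod 103)
76 ≡ 76 (mod 103); signature holds.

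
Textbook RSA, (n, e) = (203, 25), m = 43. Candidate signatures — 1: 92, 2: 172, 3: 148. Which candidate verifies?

3

Candidate 1: Squares mod 203: 92^1≡92, 92^2≡141, 92^4≡190, 92^8≡169, 92^16≡141; 25 = 16 + 8 + 1, so 92^25 ≡ 141·169·92 ≡ 71 (mod 203)
Candidate 2: Squares mod 203: 172^1≡172, 172^2≡149, 172^4≡74, 172^8≡198, 172^16≡25; 25 = 16 + 8 + 1, so 172^25 ≡ 25·198·172 ≡ 18 (mod 203)
Candidate 3: Squares mod 203: 148^1≡148, 148^2≡183, 148^4≡197, 148^8≡36, 148^16≡78; 25 = 16 + 8 + 1, so 148^25 ≡ 78·36·148 ≡ 43 (mod 203)
  → matches m = 43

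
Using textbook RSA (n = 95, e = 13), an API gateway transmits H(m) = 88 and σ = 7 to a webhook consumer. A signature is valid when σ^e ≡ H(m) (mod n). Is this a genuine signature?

forged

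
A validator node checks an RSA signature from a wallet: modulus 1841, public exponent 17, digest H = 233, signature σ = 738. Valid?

no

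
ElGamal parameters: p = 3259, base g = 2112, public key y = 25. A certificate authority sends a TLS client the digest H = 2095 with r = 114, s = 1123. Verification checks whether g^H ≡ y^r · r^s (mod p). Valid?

Left side g^H mod p:
2112^2 = 4460544 ≡ 2232
2112^4 ≡ 2232^2 = 4981824 ≡ 2072
2112^8 ≡ 2072^2 = 4293184 ≡ 1081
2112^16 ≡ 1081^2 = 1168561 ≡ 1839
2112^32 ≡ 1839^2 = 3381921 ≡ 2338
2112^64 ≡ 2338^2 = 5466244 ≡ 901
2112^128 ≡ 901^2 = 811801 ≡ 310
2112^256 ≡ 310^2 = 96100 ≡ 1589
2112^512 ≡ 1589^2 = 2524921 ≡ 2455
2112^1024 ≡ 2455^2 = 6027025 ≡ 1134
2112^2048 ≡ 1134^2 = 1285956 ≡ 1910
2095 = 2048 + 32 + 8 + 4 + 2 + 1, so 2112^2095 ≡ 1910·2338·1081·2072·2232·2112 ≡ 866 (mod 3259)
Right side y^r · r^s mod p:
25^2 = 625
25^4 ≡ 625^2 = 390625 ≡ 2804
25^8 ≡ 2804^2 = 7862416 ≡ 1708
25^16 ≡ 1708^2 = 2917264 ≡ 459
25^32 ≡ 459^2 = 210681 ≡ 2105
25^64 ≡ 2105^2 = 4431025 ≡ 2044
114 = 64 + 32 + 16 + 2, so 25^114 ≡ 2044·2105·459·625 ≡ 2758 (mod 3259)
114^2 = 12996 ≡ 3219
114^4 ≡ 3219^2 = 10361961 ≡ 1600
114^8 ≡ 1600^2 = 2560000 ≡ 1685
114^16 ≡ 1685^2 = 2839225 ≡ 636
114^32 ≡ 636^2 = 404496 ≡ 380
114^64 ≡ 380^2 = 144400 ≡ 1004
114^128 ≡ 1004^2 = 1008016 ≡ 985
114^256 ≡ 985^2 = 970225 ≡ 2302
114^512 ≡ 2302^2 = 5299204 ≡ 70
114^1024 ≡ 70^2 = 4900 ≡ 1641
1123 = 1024 + 64 + 32 + 2 + 1, so 114^1123 ≡ 1641·1004·380·3219·114 ≡ 948 (mod 3259)
2758·948 = 2614584 ≡ 866 (mod 3259)
866 ≡ 866 (mod 3259), so the signature is genuine.

yes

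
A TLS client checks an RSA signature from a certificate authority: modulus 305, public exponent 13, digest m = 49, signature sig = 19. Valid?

sig^2 ≡ 19^2 = 361 ≡ 56
sig^4 ≡ 56^2 = 3136 ≡ 86
sig^8 ≡ 86^2 = 7396 ≡ 76
13 = 8 + 4 + 1, so sig^13 ≡ 76·86·19 ≡ 49 (mod 305)
sig^13 mod 305 = 49 matches m.

yes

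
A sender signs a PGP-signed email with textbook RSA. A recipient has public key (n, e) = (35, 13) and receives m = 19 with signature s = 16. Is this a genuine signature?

forged

s^13 mod 35 = 16
The recovered value 16 does not match the digest 19.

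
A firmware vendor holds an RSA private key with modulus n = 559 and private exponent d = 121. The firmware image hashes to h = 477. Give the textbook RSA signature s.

Squares mod 559: h^1≡477, h^2≡16, h^4≡256, h^8≡133, h^16≡360, h^32≡471, h^64≡477
121 = 64 + 32 + 16 + 8 + 1, so h^121 ≡ 477·471·360·133·477 ≡ 360 (mod 559)

360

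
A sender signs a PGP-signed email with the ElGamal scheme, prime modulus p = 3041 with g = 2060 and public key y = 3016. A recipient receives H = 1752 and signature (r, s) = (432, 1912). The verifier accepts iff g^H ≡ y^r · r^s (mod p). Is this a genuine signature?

genuine

Left side g^H mod p:
2060^2 = 4243600 ≡ 1405
2060^4 ≡ 1405^2 = 1974025 ≡ 416
2060^8 ≡ 416^2 = 173056 ≡ 2760
2060^16 ≡ 2760^2 = 7617600 ≡ 2936
2060^32 ≡ 2936^2 = 8620096 ≡ 1902
2060^64 ≡ 1902^2 = 3617604 ≡ 1855
2060^128 ≡ 1855^2 = 3441025 ≡ 1654
2060^256 ≡ 1654^2 = 2735716 ≡ 1857
2060^512 ≡ 1857^2 = 3448449 ≡ 2996
2060^1024 ≡ 2996^2 = 8976016 ≡ 2025
1752 = 1024 + 512 + 128 + 64 + 16 + 8, so 2060^1752 ≡ 2025·2996·1654·1855·2936·2760 ≡ 1037 (mod 3041)
Right side y^r · r^s mod p:
3016^2 = 9096256 ≡ 625
3016^4 ≡ 625^2 = 390625 ≡ 1377
3016^8 ≡ 1377^2 = 1896129 ≡ 1586
3016^16 ≡ 1586^2 = 2515396 ≡ 489
3016^32 ≡ 489^2 = 239121 ≡ 1923
3016^64 ≡ 1923^2 = 3697929 ≡ 73
3016^128 ≡ 73^2 = 5329 ≡ 2288
3016^256 ≡ 2288^2 = 5234944 ≡ 1383
432 = 256 + 128 + 32 + 16, so 3016^432 ≡ 1383·2288·1923·489 ≡ 3022 (mod 3041)
432^2 = 186624 ≡ 1123
432^4 ≡ 1123^2 = 1261129 ≡ 2155
432^8 ≡ 2155^2 = 4644025 ≡ 418
432^16 ≡ 418^2 = 174724 ≡ 1387
432^32 ≡ 1387^2 = 1923769 ≡ 1857
432^64 ≡ 1857^2 = 3448449 ≡ 2996
432^128 ≡ 2996^2 = 8976016 ≡ 2025
432^256 ≡ 2025^2 = 4100625 ≡ 1357
432^512 ≡ 1357^2 = 1841449 ≡ 1644
432^1024 ≡ 1644^2 = 2702736 ≡ 2328
1912 = 1024 + 512 + 256 + 64 + 32 + 16 + 8, so 432^1912 ≡ 2328·1644·1357·2996·1857·1387·418 ≡ 1706 (mod 3041)
3022·1706 = 5155532 ≡ 1037 (mod 3041)
1037 ≡ 1037 (mod 3041), so the signature is genuine.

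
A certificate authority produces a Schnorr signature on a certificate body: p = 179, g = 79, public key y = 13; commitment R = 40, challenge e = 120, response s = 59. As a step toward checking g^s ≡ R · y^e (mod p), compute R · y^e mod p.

13^2 = 169
13^4 ≡ 169^2 = 28561 ≡ 100
13^8 ≡ 100^2 = 10000 ≡ 155
13^16 ≡ 155^2 = 24025 ≡ 39
13^32 ≡ 39^2 = 1521 ≡ 89
13^64 ≡ 89^2 = 7921 ≡ 45
120 = 64 + 32 + 16 + 8, so 13^120 ≡ 45·89·39·155 ≡ 117 (mod 179)
R · y^e ≡ 40·117 = 4680 ≡ 26 (mod 179)

26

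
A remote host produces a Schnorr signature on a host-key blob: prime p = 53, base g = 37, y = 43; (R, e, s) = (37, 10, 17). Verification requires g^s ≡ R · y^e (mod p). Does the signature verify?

g^s mod p:
37^17 mod 53 = 25
R · y^e mod p:
43^10 mod 53 = 15
37·15 = 555 ≡ 25 (mod 53)
25 ≡ 25 (mod 53); signature holds.

verifies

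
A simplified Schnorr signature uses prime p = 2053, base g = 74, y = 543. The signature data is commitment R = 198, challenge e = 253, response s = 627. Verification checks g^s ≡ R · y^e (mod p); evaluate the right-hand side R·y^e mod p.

Squares mod 2053: 543^1≡543, 543^2≡1270, 543^4≡1295, 543^8≡1777, 543^16≡215, 543^32≡1059, 543^64≡543, 543^128≡1270
253 = 128 + 64 + 32 + 16 + 8 + 4 + 1, so 543^253 ≡ 1270·543·1059·215·1777·1295·543 ≡ 543 (mod 2053)
R · y^e ≡ 198·543 = 107514 ≡ 758 (mod 2053)

758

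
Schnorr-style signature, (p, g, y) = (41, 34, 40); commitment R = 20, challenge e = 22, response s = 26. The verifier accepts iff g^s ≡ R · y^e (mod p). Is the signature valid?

g^s mod p:
34^2 = 1156 ≡ 8
34^4 ≡ 8^2 = 64 ≡ 23
34^8 ≡ 23^2 = 529 ≡ 37
34^16 ≡ 37^2 = 1369 ≡ 16
26 = 16 + 8 + 2, so 34^26 ≡ 16·37·8 ≡ 21 (mod 41)
R · y^e mod p:
40^2 = 1600 ≡ 1
40^4 ≡ 1^2 = 1
40^8 ≡ 1^2 = 1
40^16 ≡ 1^2 = 1
22 = 16 + 4 + 2, so 40^22 ≡ 1·1·1 ≡ 1 (mod 41)
20·1 = 20 ≡ 20 (mod 41)
21 ≠ 20; the check fails.

invalid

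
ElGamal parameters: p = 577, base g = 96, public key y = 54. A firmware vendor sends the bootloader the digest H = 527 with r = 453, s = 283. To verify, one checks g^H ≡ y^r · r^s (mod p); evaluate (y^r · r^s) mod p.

130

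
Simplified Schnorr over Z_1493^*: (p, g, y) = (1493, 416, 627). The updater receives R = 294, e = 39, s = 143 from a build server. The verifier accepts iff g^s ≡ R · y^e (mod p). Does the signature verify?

verifies

g^s mod p:
Squares mod 1493: 416^1≡416, 416^2≡1361, 416^4≡1001, 416^8≡198, 416^16≡386, 416^32≡1189, 416^64≡1343, 416^128≡105
143 = 128 + 8 + 4 + 2 + 1, so 416^143 ≡ 105·198·1001·1361·416 ≡ 1210 (mod 1493)
R · y^e mod p:
Squares mod 1493: 627^1≡627, 627^2≡470, 627^4≡1429, 627^8≡1110, 627^16≡375, 627^32≡283
39 = 32 + 4 + 2 + 1, so 627^39 ≡ 283·1429·470·627 ≡ 451 (mod 1493)
294·451 = 132594 ≡ 1210 (mod 1493)
1210 ≡ 1210 (mod 1493); signature holds.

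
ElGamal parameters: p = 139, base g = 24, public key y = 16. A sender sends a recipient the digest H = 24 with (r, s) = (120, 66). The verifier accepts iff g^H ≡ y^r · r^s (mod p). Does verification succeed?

Left side g^H mod p:
24^2 = 576 ≡ 20
24^4 ≡ 20^2 = 400 ≡ 122
24^8 ≡ 122^2 = 14884 ≡ 11
24^16 ≡ 11^2 = 121
24 = 16 + 8, so 24^24 ≡ 121·11 ≡ 80 (mod 139)
Right side y^r · r^s mod p:
16^2 = 256 ≡ 117
16^4 ≡ 117^2 = 13689 ≡ 67
16^8 ≡ 67^2 = 4489 ≡ 41
16^16 ≡ 41^2 = 1681 ≡ 13
16^32 ≡ 13^2 = 169 ≡ 30
16^64 ≡ 30^2 = 900 ≡ 66
120 = 64 + 32 + 16 + 8, so 16^120 ≡ 66·30·13·41 ≡ 52 (mod 139)
120^2 = 14400 ≡ 83
120^4 ≡ 83^2 = 6889 ≡ 78
120^8 ≡ 78^2 = 6084 ≡ 107
120^16 ≡ 107^2 = 11449 ≡ 51
120^32 ≡ 51^2 = 2601 ≡ 99
120^64 ≡ 99^2 = 9801 ≡ 71
66 = 64 + 2, so 120^66 ≡ 71·83 ≡ 55 (mod 139)
52·55 = 2860 ≡ 80 (mod 139)
80 ≡ 80 (mod 139), so the signature is genuine.

passes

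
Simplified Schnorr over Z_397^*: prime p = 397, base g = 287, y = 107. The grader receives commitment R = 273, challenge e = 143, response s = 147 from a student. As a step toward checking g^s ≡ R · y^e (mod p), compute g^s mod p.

287^2 = 82369 ≡ 190
287^4 ≡ 190^2 = 36100 ≡ 370
287^8 ≡ 370^2 = 136900 ≡ 332
287^16 ≡ 332^2 = 110224 ≡ 255
287^32 ≡ 255^2 = 65025 ≡ 314
287^64 ≡ 314^2 = 98596 ≡ 140
287^128 ≡ 140^2 = 19600 ≡ 147
147 = 128 + 16 + 2 + 1, so 287^147 ≡ 147·255·190·287 ≡ 124 (mod 397)

124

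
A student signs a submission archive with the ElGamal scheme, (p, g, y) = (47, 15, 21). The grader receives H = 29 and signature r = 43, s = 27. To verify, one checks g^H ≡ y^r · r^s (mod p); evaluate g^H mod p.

13

Squares mod 47: 15^1≡15, 15^2≡37, 15^4≡6, 15^8≡36, 15^16≡27
29 = 16 + 8 + 4 + 1, so 15^29 ≡ 27·36·6·15 ≡ 13 (mod 47)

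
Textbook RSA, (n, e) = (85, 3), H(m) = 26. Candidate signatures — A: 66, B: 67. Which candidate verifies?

A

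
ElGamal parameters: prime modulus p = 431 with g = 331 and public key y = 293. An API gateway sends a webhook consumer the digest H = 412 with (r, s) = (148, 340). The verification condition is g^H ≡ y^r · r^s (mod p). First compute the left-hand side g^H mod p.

326

331^2 = 109561 ≡ 87
331^4 ≡ 87^2 = 7569 ≡ 242
331^8 ≡ 242^2 = 58564 ≡ 379
331^16 ≡ 379^2 = 143641 ≡ 118
331^32 ≡ 118^2 = 13924 ≡ 132
331^64 ≡ 132^2 = 17424 ≡ 184
331^128 ≡ 184^2 = 33856 ≡ 238
331^256 ≡ 238^2 = 56644 ≡ 183
412 = 256 + 128 + 16 + 8 + 4, so 331^412 ≡ 183·238·118·379·242 ≡ 326 (mod 431)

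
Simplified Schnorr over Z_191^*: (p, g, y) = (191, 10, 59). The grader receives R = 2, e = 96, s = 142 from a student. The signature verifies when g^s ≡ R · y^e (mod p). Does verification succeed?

passes

g^s mod p:
10^2 = 100
10^4 ≡ 100^2 = 10000 ≡ 68
10^8 ≡ 68^2 = 4624 ≡ 40
10^16 ≡ 40^2 = 1600 ≡ 72
10^32 ≡ 72^2 = 5184 ≡ 27
10^64 ≡ 27^2 = 729 ≡ 156
10^128 ≡ 156^2 = 24336 ≡ 79
142 = 128 + 8 + 4 + 2, so 10^142 ≡ 79·40·68·100 ≡ 118 (mod 191)
R · y^e mod p:
59^2 = 3481 ≡ 43
59^4 ≡ 43^2 = 1849 ≡ 130
59^8 ≡ 130^2 = 16900 ≡ 92
59^16 ≡ 92^2 = 8464 ≡ 60
59^32 ≡ 60^2 = 3600 ≡ 162
59^64 ≡ 162^2 = 26244 ≡ 77
96 = 64 + 32, so 59^96 ≡ 77·162 ≡ 59 (mod 191)
2·59 = 118 ≡ 118 (mod 191)
118 ≡ 118 (mod 191); signature holds.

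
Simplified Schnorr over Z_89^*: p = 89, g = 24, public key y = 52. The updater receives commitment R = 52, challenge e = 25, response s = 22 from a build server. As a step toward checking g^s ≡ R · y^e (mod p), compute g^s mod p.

34

Squares mod 89: 24^1≡24, 24^2≡42, 24^4≡73, 24^8≡78, 24^16≡32
22 = 16 + 4 + 2, so 24^22 ≡ 32·73·42 ≡ 34 (mod 89)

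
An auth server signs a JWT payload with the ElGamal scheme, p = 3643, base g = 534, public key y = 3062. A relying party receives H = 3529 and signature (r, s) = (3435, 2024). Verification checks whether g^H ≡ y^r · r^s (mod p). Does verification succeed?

Left side g^H mod p:
534^2 = 285156 ≡ 1002
534^4 ≡ 1002^2 = 1004004 ≡ 2179
534^8 ≡ 2179^2 = 4748041 ≡ 1212
534^16 ≡ 1212^2 = 1468944 ≡ 815
534^32 ≡ 815^2 = 664225 ≡ 1199
534^64 ≡ 1199^2 = 1437601 ≡ 2259
534^128 ≡ 2259^2 = 5103081 ≡ 2881
534^256 ≡ 2881^2 = 8300161 ≡ 1407
534^512 ≡ 1407^2 = 1979649 ≡ 1500
534^1024 ≡ 1500^2 = 2250000 ≡ 2269
534^2048 ≡ 2269^2 = 5148361 ≡ 802
3529 = 2048 + 1024 + 256 + 128 + 64 + 8 + 1, so 534^3529 ≡ 802·2269·1407·2881·2259·1212·534 ≡ 826 (mod 3643)
Right side y^r · r^s mod p:
3062^2 = 9375844 ≡ 2405
3062^4 ≡ 2405^2 = 5784025 ≡ 2584
3062^8 ≡ 2584^2 = 6677056 ≡ 3080
3062^16 ≡ 3080^2 = 9486400 ≡ 28
3062^32 ≡ 28^2 = 784
3062^64 ≡ 784^2 = 614656 ≡ 2632
3062^128 ≡ 2632^2 = 6927424 ≡ 2081
3062^256 ≡ 2081^2 = 4330561 ≡ 2677
3062^512 ≡ 2677^2 = 7166329 ≡ 548
3062^1024 ≡ 548^2 = 300304 ≡ 1578
3062^2048 ≡ 1578^2 = 2490084 ≡ 1915
3435 = 2048 + 1024 + 256 + 64 + 32 + 8 + 2 + 1, so 3062^3435 ≡ 1915·1578·2677·2632·784·3080·2405·3062 ≡ 2538 (mod 3643)
3435^2 = 11799225 ≡ 3191
3435^4 ≡ 3191^2 = 10182481 ≡ 296
3435^8 ≡ 296^2 = 87616 ≡ 184
3435^16 ≡ 184^2 = 33856 ≡ 1069
3435^32 ≡ 1069^2 = 1142761 ≡ 2502
3435^64 ≡ 2502^2 = 6260004 ≡ 1330
3435^128 ≡ 1330^2 = 1768900 ≡ 2045
3435^256 ≡ 2045^2 = 4182025 ≡ 3504
3435^512 ≡ 3504^2 = 12278016 ≡ 1106
3435^1024 ≡ 1106^2 = 1223236 ≡ 2831
2024 = 1024 + 512 + 256 + 128 + 64 + 32 + 8, so 3435^2024 ≡ 2831·1106·3504·2045·1330·2502·184 ≡ 1823 (mod 3643)
2538·1823 = 4626774 ≡ 164 (mod 3643)
826 ≠ 164, so verification fails.

fails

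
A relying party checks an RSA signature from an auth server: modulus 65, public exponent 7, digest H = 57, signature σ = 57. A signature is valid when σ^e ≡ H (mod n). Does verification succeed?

fails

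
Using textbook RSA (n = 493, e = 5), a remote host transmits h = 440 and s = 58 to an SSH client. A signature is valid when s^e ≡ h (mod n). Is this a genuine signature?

forged

s^2 ≡ 58^2 = 3364 ≡ 406
s^4 ≡ 406^2 = 164836 ≡ 174
5 = 4 + 1, so s^5 ≡ 174·58 ≡ 232 (mod 493)
The recovered value 232 does not match the digest 440.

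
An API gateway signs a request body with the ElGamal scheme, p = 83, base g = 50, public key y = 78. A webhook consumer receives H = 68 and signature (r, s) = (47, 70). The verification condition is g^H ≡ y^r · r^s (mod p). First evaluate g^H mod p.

Squares mod 83: 50^1≡50, 50^2≡10, 50^4≡17, 50^8≡40, 50^16≡23, 50^32≡31, 50^64≡48
68 = 64 + 4, so 50^68 ≡ 48·17 ≡ 69 (mod 83)

69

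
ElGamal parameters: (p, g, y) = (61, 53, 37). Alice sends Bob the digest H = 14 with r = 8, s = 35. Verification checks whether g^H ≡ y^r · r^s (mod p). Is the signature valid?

Left side g^H mod p:
53^2 = 2809 ≡ 3
53^4 ≡ 3^2 = 9
53^8 ≡ 9^2 = 81 ≡ 20
14 = 8 + 4 + 2, so 53^14 ≡ 20·9·3 ≡ 52 (mod 61)
Right side y^r · r^s mod p:
37^2 = 1369 ≡ 27
37^4 ≡ 27^2 = 729 ≡ 58
37^8 ≡ 58^2 = 3364 ≡ 9
8^2 = 64 ≡ 3
8^4 ≡ 3^2 = 9
8^8 ≡ 9^2 = 81 ≡ 20
8^16 ≡ 20^2 = 400 ≡ 34
8^32 ≡ 34^2 = 1156 ≡ 58
35 = 32 + 2 + 1, so 8^35 ≡ 58·3·8 ≡ 50 (mod 61)
9·50 = 450 ≡ 23 (mod 61)
52 ≠ 23, so verification fails.

invalid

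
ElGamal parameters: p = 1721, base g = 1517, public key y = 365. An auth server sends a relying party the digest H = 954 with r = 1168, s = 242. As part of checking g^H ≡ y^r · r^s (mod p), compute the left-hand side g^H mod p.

1517^2 = 2301289 ≡ 312
1517^4 ≡ 312^2 = 97344 ≡ 968
1517^8 ≡ 968^2 = 937024 ≡ 800
1517^16 ≡ 800^2 = 640000 ≡ 1509
1517^32 ≡ 1509^2 = 2277081 ≡ 198
1517^64 ≡ 198^2 = 39204 ≡ 1342
1517^128 ≡ 1342^2 = 1800964 ≡ 798
1517^256 ≡ 798^2 = 636804 ≡ 34
1517^512 ≡ 34^2 = 1156
954 = 512 + 256 + 128 + 32 + 16 + 8 + 2, so 1517^954 ≡ 1156·34·798·198·1509·800·312 ≡ 406 (mod 1721)

406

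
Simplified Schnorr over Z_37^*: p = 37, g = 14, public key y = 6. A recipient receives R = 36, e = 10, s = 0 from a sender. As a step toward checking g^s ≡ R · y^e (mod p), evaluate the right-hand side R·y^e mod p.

1

6^2 = 36
6^4 ≡ 36^2 = 1296 ≡ 1
6^8 ≡ 1^2 = 1
10 = 8 + 2, so 6^10 ≡ 1·36 ≡ 36 (mod 37)
R · y^e ≡ 36·36 = 1296 ≡ 1 (mod 37)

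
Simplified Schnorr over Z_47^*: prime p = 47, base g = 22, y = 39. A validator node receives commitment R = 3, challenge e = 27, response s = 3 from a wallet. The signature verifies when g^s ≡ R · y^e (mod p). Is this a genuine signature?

g^s mod p:
22^2 = 484 ≡ 14
3 = 2 + 1, so 22^3 ≡ 14·22 ≡ 26 (mod 47)
R · y^e mod p:
39^2 = 1521 ≡ 17
39^4 ≡ 17^2 = 289 ≡ 7
39^8 ≡ 7^2 = 49 ≡ 2
39^16 ≡ 2^2 = 4
27 = 16 + 8 + 2 + 1, so 39^27 ≡ 4·2·17·39 ≡ 40 (mod 47)
3·40 = 120 ≡ 26 (mod 47)
26 ≡ 26 (mod 47); signature holds.

genuine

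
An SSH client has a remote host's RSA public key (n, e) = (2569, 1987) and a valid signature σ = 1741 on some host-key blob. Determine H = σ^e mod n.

1454

σ^2 ≡ 1741^2 = 3031081 ≡ 2230
σ^4 ≡ 2230^2 = 4972900 ≡ 1885
σ^8 ≡ 1885^2 = 3553225 ≡ 298
σ^16 ≡ 298^2 = 88804 ≡ 1458
σ^32 ≡ 1458^2 = 2125764 ≡ 1201
σ^64 ≡ 1201^2 = 1442401 ≡ 1192
σ^128 ≡ 1192^2 = 1420864 ≡ 207
σ^256 ≡ 207^2 = 42849 ≡ 1745
σ^512 ≡ 1745^2 = 3045025 ≡ 760
σ^1024 ≡ 760^2 = 577600 ≡ 2144
1987 = 1024 + 512 + 256 + 128 + 64 + 2 + 1, so σ^1987 ≡ 2144·760·1745·207·1192·2230·1741 ≡ 1454 (mod 2569)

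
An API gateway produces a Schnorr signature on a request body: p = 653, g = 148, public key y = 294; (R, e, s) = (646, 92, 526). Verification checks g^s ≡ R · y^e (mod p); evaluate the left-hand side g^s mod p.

Squares mod 653: 148^1≡148, 148^2≡355, 148^4≡649, 148^8≡16, 148^16≡256, 148^32≡236, 148^64≡191, 148^128≡566, 148^256≡386, 148^512≡112
526 = 512 + 8 + 4 + 2, so 148^526 ≡ 112·16·649·355 ≡ 101 (mod 653)

101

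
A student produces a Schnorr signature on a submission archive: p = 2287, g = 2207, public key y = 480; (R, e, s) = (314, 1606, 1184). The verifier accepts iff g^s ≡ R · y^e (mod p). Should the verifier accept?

g^s mod p:
2207^2 = 4870849 ≡ 1826
2207^4 ≡ 1826^2 = 3334276 ≡ 2117
2207^8 ≡ 2117^2 = 4481689 ≡ 1456
2207^16 ≡ 1456^2 = 2119936 ≡ 2174
2207^32 ≡ 2174^2 = 4726276 ≡ 1334
2207^64 ≡ 1334^2 = 1779556 ≡ 270
2207^128 ≡ 270^2 = 72900 ≡ 2003
2207^256 ≡ 2003^2 = 4012009 ≡ 611
2207^512 ≡ 611^2 = 373321 ≡ 540
2207^1024 ≡ 540^2 = 291600 ≡ 1151
1184 = 1024 + 128 + 32, so 2207^1184 ≡ 1151·2003·1334 ≡ 1321 (mod 2287)
R · y^e mod p:
480^2 = 230400 ≡ 1700
480^4 ≡ 1700^2 = 2890000 ≡ 1519
480^8 ≡ 1519^2 = 2307361 ≡ 2065
480^16 ≡ 2065^2 = 4264225 ≡ 1257
480^32 ≡ 1257^2 = 1580049 ≡ 2019
480^64 ≡ 2019^2 = 4076361 ≡ 927
480^128 ≡ 927^2 = 859329 ≡ 1704
480^256 ≡ 1704^2 = 2903616 ≡ 1413
480^512 ≡ 1413^2 = 1996569 ≡ 18
480^1024 ≡ 18^2 = 324
1606 = 1024 + 512 + 64 + 4 + 2, so 480^1606 ≡ 324·18·927·1519·1700 ≡ 667 (mod 2287)
314·667 = 209438 ≡ 1321 (mod 2287)
1321 ≡ 1321 (mod 2287); signature holds.

accept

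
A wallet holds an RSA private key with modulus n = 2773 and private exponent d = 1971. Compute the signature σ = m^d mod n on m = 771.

1844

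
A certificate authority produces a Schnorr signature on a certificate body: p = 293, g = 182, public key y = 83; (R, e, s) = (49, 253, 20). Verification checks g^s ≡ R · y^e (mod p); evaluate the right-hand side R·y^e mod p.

83^2 = 6889 ≡ 150
83^4 ≡ 150^2 = 22500 ≡ 232
83^8 ≡ 232^2 = 53824 ≡ 205
83^16 ≡ 205^2 = 42025 ≡ 126
83^32 ≡ 126^2 = 15876 ≡ 54
83^64 ≡ 54^2 = 2916 ≡ 279
83^128 ≡ 279^2 = 77841 ≡ 196
253 = 128 + 64 + 32 + 16 + 8 + 4 + 1, so 83^253 ≡ 196·279·54·126·205·232·83 ≡ 104 (mod 293)
R · y^e ≡ 49·104 = 5096 ≡ 115 (mod 293)

115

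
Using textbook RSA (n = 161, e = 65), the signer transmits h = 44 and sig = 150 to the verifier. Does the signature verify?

does not verify

Squares mod 161: sig^1≡150, sig^2≡121, sig^4≡151, sig^8≡100, sig^16≡18, sig^32≡2, sig^64≡4
65 = 64 + 1, so sig^65 ≡ 4·150 ≡ 117 (mod 161)
sig^65 mod 161 = 117, but h = 44.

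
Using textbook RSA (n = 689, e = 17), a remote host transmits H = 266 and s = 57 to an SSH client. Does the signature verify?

does not verify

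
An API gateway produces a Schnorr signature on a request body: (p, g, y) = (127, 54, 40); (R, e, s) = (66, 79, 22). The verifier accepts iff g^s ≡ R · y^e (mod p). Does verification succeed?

passes

g^s mod p:
54^2 = 2916 ≡ 122
54^4 ≡ 122^2 = 14884 ≡ 25
54^8 ≡ 25^2 = 625 ≡ 117
54^16 ≡ 117^2 = 13689 ≡ 100
22 = 16 + 4 + 2, so 54^22 ≡ 100·25·122 ≡ 73 (mod 127)
R · y^e mod p:
40^2 = 1600 ≡ 76
40^4 ≡ 76^2 = 5776 ≡ 61
40^8 ≡ 61^2 = 3721 ≡ 38
40^16 ≡ 38^2 = 1444 ≡ 47
40^32 ≡ 47^2 = 2209 ≡ 50
40^64 ≡ 50^2 = 2500 ≡ 87
79 = 64 + 8 + 4 + 2 + 1, so 40^79 ≡ 87·38·61·76·40 ≡ 80 (mod 127)
66·80 = 5280 ≡ 73 (mod 127)
73 ≡ 73 (mod 127); signature holds.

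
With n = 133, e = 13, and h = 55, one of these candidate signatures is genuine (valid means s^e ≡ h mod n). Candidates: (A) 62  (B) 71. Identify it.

Candidate A: 62^2 = 3844 ≡ 120; 62^4 ≡ 120^2 = 14400 ≡ 36; 62^8 ≡ 36^2 = 1296 ≡ 99; 13 = 8 + 4 + 1, so 62^13 ≡ 99·36·62 ≡ 55 (mod 133)
  → matches h = 55
Candidate B: 71^2 = 5041 ≡ 120; 71^4 ≡ 120^2 = 14400 ≡ 36; 71^8 ≡ 36^2 = 1296 ≡ 99; 13 = 8 + 4 + 1, so 71^13 ≡ 99·36·71 ≡ 78 (mod 133)

A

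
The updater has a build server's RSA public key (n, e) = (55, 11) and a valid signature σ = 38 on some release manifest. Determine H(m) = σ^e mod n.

σ^2 ≡ 38^2 = 1444 ≡ 14
σ^4 ≡ 14^2 = 196 ≡ 31
σ^8 ≡ 31^2 = 961 ≡ 26
11 = 8 + 2 + 1, so σ^11 ≡ 26·14·38 ≡ 27 (mod 55)

27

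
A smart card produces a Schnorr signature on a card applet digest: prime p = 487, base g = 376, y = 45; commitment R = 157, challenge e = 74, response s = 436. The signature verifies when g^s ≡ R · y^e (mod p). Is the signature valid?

valid

g^s mod p:
Squares mod 487: 376^1≡376, 376^2≡146, 376^4≡375, 376^8≡369, 376^16≡288, 376^32≡154, 376^64≡340, 376^128≡181, 376^256≡132
436 = 256 + 128 + 32 + 16 + 4, so 376^436 ≡ 132·181·154·288·375 ≡ 278 (mod 487)
R · y^e mod p:
Squares mod 487: 45^1≡45, 45^2≡77, 45^4≡85, 45^8≡407, 45^16≡69, 45^32≡378, 45^64≡193
74 = 64 + 8 + 2, so 45^74 ≡ 193·407·77 ≡ 374 (mod 487)
157·374 = 58718 ≡ 278 (mod 487)
278 ≡ 278 (mod 487); signature holds.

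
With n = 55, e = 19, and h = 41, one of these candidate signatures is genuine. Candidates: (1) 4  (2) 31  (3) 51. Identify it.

3

Candidate 1: Squares mod 55: 4^1≡4, 4^2≡16, 4^4≡36, 4^8≡31, 4^16≡26; 19 = 16 + 2 + 1, so 4^19 ≡ 26·16·4 ≡ 14 (mod 55)
Candidate 2: Squares mod 55: 31^1≡31, 31^2≡26, 31^4≡16, 31^8≡36, 31^16≡31; 19 = 16 + 2 + 1, so 31^19 ≡ 31·26·31 ≡ 16 (mod 55)
Candidate 3: Squares mod 55: 51^1≡51, 51^2≡16, 51^4≡36, 51^8≡31, 51^16≡26; 19 = 16 + 2 + 1, so 51^19 ≡ 26·16·51 ≡ 41 (mod 55)
  → matches h = 41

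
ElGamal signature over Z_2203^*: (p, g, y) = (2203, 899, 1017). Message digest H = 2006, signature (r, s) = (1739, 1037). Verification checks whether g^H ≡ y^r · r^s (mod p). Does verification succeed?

Left side g^H mod p:
899^2 = 808201 ≡ 1903
899^4 ≡ 1903^2 = 3621409 ≡ 1880
899^8 ≡ 1880^2 = 3534400 ≡ 788
899^16 ≡ 788^2 = 620944 ≡ 1901
899^32 ≡ 1901^2 = 3613801 ≡ 881
899^64 ≡ 881^2 = 776161 ≡ 705
899^128 ≡ 705^2 = 497025 ≡ 1350
899^256 ≡ 1350^2 = 1822500 ≡ 619
899^512 ≡ 619^2 = 383161 ≡ 2042
899^1024 ≡ 2042^2 = 4169764 ≡ 1688
2006 = 1024 + 512 + 256 + 128 + 64 + 16 + 4 + 2, so 899^2006 ≡ 1688·2042·619·1350·705·1901·1880·1903 ≡ 811 (mod 2203)
Right side y^r · r^s mod p:
1017^2 = 1034289 ≡ 1082
1017^4 ≡ 1082^2 = 1170724 ≡ 931
1017^8 ≡ 931^2 = 866761 ≡ 982
1017^16 ≡ 982^2 = 964324 ≡ 1613
1017^32 ≡ 1613^2 = 2601769 ≡ 26
1017^64 ≡ 26^2 = 676
1017^128 ≡ 676^2 = 456976 ≡ 955
1017^256 ≡ 955^2 = 912025 ≡ 2186
1017^512 ≡ 2186^2 = 4778596 ≡ 289
1017^1024 ≡ 289^2 = 83521 ≡ 2010
1739 = 1024 + 512 + 128 + 64 + 8 + 2 + 1, so 1017^1739 ≡ 2010·289·955·676·982·1082·1017 ≡ 872 (mod 2203)
1739^2 = 3024121 ≡ 1605
1739^4 ≡ 1605^2 = 2576025 ≡ 718
1739^8 ≡ 718^2 = 515524 ≡ 22
1739^16 ≡ 22^2 = 484
1739^32 ≡ 484^2 = 234256 ≡ 738
1739^64 ≡ 738^2 = 544644 ≡ 503
1739^128 ≡ 503^2 = 253009 ≡ 1867
1739^256 ≡ 1867^2 = 3485689 ≡ 543
1739^512 ≡ 543^2 = 294849 ≡ 1850
1739^1024 ≡ 1850^2 = 3422500 ≡ 1241
1037 = 1024 + 8 + 4 + 1, so 1739^1037 ≡ 1241·22·718·1739 ≡ 1857 (mod 2203)
872·1857 = 1619304 ≡ 99 (mod 2203)
811 ≠ 99, so verification fails.

fails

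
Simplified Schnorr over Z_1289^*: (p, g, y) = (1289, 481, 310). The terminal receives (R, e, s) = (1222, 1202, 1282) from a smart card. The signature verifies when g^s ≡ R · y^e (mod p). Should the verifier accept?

reject

g^s mod p:
481^1282 mod 1289 = 177
R · y^e mod p:
310^1202 mod 1289 = 1085
1222·1085 = 1325870 ≡ 778 (mod 1289)
177 ≠ 778; the check fails.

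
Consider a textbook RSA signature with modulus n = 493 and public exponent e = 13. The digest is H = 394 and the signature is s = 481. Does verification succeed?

passes

Squares mod 493: s^1≡481, s^2≡144, s^4≡30, s^8≡407
13 = 8 + 4 + 1, so s^13 ≡ 407·30·481 ≡ 394 (mod 493)
Since 394 equals the digest 394, verification succeeds.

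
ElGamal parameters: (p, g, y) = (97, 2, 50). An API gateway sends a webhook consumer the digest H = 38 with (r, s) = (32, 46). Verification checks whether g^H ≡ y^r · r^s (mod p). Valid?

Left side g^H mod p:
Squares mod 97: 2^1≡2, 2^2≡4, 2^4≡16, 2^8≡62, 2^16≡61, 2^32≡35
38 = 32 + 4 + 2, so 2^38 ≡ 35·16·4 ≡ 9 (mod 97)
Right side y^r · r^s mod p:
Squares mod 97: 50^1≡50, 50^2≡75, 50^4≡96, 50^8≡1, 50^16≡1, 50^32≡1
50^32 ≡ 1 (mod 97)
Squares mod 97: 32^1≡32, 32^2≡54, 32^4≡6, 32^8≡36, 32^16≡35, 32^32≡61
46 = 32 + 8 + 4 + 2, so 32^46 ≡ 61·36·6·54 ≡ 9 (mod 97)
1·9 = 9 ≡ 9 (mod 97)
9 ≡ 9 (mod 97), so the signature is genuine.

yes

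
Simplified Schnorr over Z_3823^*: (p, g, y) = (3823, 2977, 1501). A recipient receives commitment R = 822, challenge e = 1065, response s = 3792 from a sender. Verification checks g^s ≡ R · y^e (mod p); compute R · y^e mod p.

1052

1501^2 = 2253001 ≡ 1254
1501^4 ≡ 1254^2 = 1572516 ≡ 1263
1501^8 ≡ 1263^2 = 1595169 ≡ 978
1501^16 ≡ 978^2 = 956484 ≡ 734
1501^32 ≡ 734^2 = 538756 ≡ 3536
1501^64 ≡ 3536^2 = 12503296 ≡ 2086
1501^128 ≡ 2086^2 = 4351396 ≡ 822
1501^256 ≡ 822^2 = 675684 ≡ 2836
1501^512 ≡ 2836^2 = 8042896 ≡ 3127
1501^1024 ≡ 3127^2 = 9778129 ≡ 2718
1065 = 1024 + 32 + 8 + 1, so 1501^1065 ≡ 2718·3536·978·1501 ≡ 1750 (mod 3823)
R · y^e ≡ 822·1750 = 1438500 ≡ 1052 (mod 3823)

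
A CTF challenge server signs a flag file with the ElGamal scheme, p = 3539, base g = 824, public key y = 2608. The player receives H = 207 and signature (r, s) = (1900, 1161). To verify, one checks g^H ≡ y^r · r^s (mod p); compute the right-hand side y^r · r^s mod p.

2608^2 = 6801664 ≡ 3245
2608^4 ≡ 3245^2 = 10530025 ≡ 1500
2608^8 ≡ 1500^2 = 2250000 ≡ 2735
2608^16 ≡ 2735^2 = 7480225 ≡ 2318
2608^32 ≡ 2318^2 = 5373124 ≡ 922
2608^64 ≡ 922^2 = 850084 ≡ 724
2608^128 ≡ 724^2 = 524176 ≡ 404
2608^256 ≡ 404^2 = 163216 ≡ 422
2608^512 ≡ 422^2 = 178084 ≡ 1134
2608^1024 ≡ 1134^2 = 1285956 ≡ 1299
1900 = 1024 + 512 + 256 + 64 + 32 + 8 + 4, so 2608^1900 ≡ 1299·1134·422·724·922·2735·1500 ≡ 862 (mod 3539)
1900^2 = 3610000 ≡ 220
1900^4 ≡ 220^2 = 48400 ≡ 2393
1900^8 ≡ 2393^2 = 5726449 ≡ 347
1900^16 ≡ 347^2 = 120409 ≡ 83
1900^32 ≡ 83^2 = 6889 ≡ 3350
1900^64 ≡ 3350^2 = 11222500 ≡ 331
1900^128 ≡ 331^2 = 109561 ≡ 3391
1900^256 ≡ 3391^2 = 11498881 ≡ 670
1900^512 ≡ 670^2 = 448900 ≡ 2986
1900^1024 ≡ 2986^2 = 8916196 ≡ 1455
1161 = 1024 + 128 + 8 + 1, so 1900^1161 ≡ 1455·3391·347·1900 ≡ 1093 (mod 3539)
y^r · r^s ≡ 862·1093 = 942166 ≡ 792 (mod 3539)

792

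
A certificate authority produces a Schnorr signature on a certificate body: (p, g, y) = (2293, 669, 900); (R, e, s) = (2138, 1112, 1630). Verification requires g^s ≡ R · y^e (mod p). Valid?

g^s mod p:
669^1630 mod 2293 = 1930
R · y^e mod p:
900^1112 mod 2293 = 1245
2138·1245 = 2661810 ≡ 1930 (mod 2293)
1930 ≡ 1930 (mod 2293); signature holds.

yes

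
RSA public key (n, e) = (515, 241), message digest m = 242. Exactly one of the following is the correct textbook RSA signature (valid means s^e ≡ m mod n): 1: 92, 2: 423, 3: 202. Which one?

1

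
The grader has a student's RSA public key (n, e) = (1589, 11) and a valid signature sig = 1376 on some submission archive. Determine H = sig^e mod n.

Squares mod 1589: sig^1≡1376, sig^2≡877, sig^4≡53, sig^8≡1220
11 = 8 + 2 + 1, so sig^11 ≡ 1220·877·1376 ≡ 338 (mod 1589)

338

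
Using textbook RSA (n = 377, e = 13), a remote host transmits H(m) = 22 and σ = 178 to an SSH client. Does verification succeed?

passes

σ^2 ≡ 178^2 = 31684 ≡ 16
σ^4 ≡ 16^2 = 256
σ^8 ≡ 256^2 = 65536 ≡ 315
13 = 8 + 4 + 1, so σ^13 ≡ 315·256·178 ≡ 22 (mod 377)
22 = H(m), so the signature checks out.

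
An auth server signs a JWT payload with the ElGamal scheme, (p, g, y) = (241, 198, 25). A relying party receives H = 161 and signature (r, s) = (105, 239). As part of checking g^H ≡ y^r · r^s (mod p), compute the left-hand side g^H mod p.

198

198^2 = 39204 ≡ 162
198^4 ≡ 162^2 = 26244 ≡ 216
198^8 ≡ 216^2 = 46656 ≡ 143
198^16 ≡ 143^2 = 20449 ≡ 205
198^32 ≡ 205^2 = 42025 ≡ 91
198^64 ≡ 91^2 = 8281 ≡ 87
198^128 ≡ 87^2 = 7569 ≡ 98
161 = 128 + 32 + 1, so 198^161 ≡ 98·91·198 ≡ 198 (mod 241)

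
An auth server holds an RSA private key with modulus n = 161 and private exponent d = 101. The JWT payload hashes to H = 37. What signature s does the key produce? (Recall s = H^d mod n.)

11

H^101 mod 161 = 11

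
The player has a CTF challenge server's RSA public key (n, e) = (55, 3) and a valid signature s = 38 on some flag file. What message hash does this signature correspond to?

37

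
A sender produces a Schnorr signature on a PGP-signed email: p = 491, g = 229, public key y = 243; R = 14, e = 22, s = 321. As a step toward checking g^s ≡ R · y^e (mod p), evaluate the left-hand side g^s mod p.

229^2 = 52441 ≡ 395
229^4 ≡ 395^2 = 156025 ≡ 378
229^8 ≡ 378^2 = 142884 ≡ 3
229^16 ≡ 3^2 = 9
229^32 ≡ 9^2 = 81
229^64 ≡ 81^2 = 6561 ≡ 178
229^128 ≡ 178^2 = 31684 ≡ 260
229^256 ≡ 260^2 = 67600 ≡ 333
321 = 256 + 64 + 1, so 229^321 ≡ 333·178·229 ≡ 51 (mod 491)

51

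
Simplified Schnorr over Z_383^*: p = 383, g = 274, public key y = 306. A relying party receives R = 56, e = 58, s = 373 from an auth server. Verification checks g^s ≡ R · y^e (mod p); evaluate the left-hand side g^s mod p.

84

274^2 = 75076 ≡ 8
274^4 ≡ 8^2 = 64
274^8 ≡ 64^2 = 4096 ≡ 266
274^16 ≡ 266^2 = 70756 ≡ 284
274^32 ≡ 284^2 = 80656 ≡ 226
274^64 ≡ 226^2 = 51076 ≡ 137
274^128 ≡ 137^2 = 18769 ≡ 2
274^256 ≡ 2^2 = 4
373 = 256 + 64 + 32 + 16 + 4 + 1, so 274^373 ≡ 4·137·226·284·64·274 ≡ 84 (mod 383)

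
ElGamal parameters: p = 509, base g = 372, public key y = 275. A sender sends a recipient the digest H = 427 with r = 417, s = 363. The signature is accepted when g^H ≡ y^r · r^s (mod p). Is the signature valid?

invalid

Left side g^H mod p:
372^2 = 138384 ≡ 445
372^4 ≡ 445^2 = 198025 ≡ 24
372^8 ≡ 24^2 = 576 ≡ 67
372^16 ≡ 67^2 = 4489 ≡ 417
372^32 ≡ 417^2 = 173889 ≡ 320
372^64 ≡ 320^2 = 102400 ≡ 91
372^128 ≡ 91^2 = 8281 ≡ 137
372^256 ≡ 137^2 = 18769 ≡ 445
427 = 256 + 128 + 32 + 8 + 2 + 1, so 372^427 ≡ 445·137·320·67·445·372 ≡ 49 (mod 509)
Right side y^r · r^s mod p:
275^2 = 75625 ≡ 293
275^4 ≡ 293^2 = 85849 ≡ 337
275^8 ≡ 337^2 = 113569 ≡ 62
275^16 ≡ 62^2 = 3844 ≡ 281
275^32 ≡ 281^2 = 78961 ≡ 66
275^64 ≡ 66^2 = 4356 ≡ 284
275^128 ≡ 284^2 = 80656 ≡ 234
275^256 ≡ 234^2 = 54756 ≡ 293
417 = 256 + 128 + 32 + 1, so 275^417 ≡ 293·234·66·275 ≡ 154 (mod 509)
417^2 = 173889 ≡ 320
417^4 ≡ 320^2 = 102400 ≡ 91
417^8 ≡ 91^2 = 8281 ≡ 137
417^16 ≡ 137^2 = 18769 ≡ 445
417^32 ≡ 445^2 = 198025 ≡ 24
417^64 ≡ 24^2 = 576 ≡ 67
417^128 ≡ 67^2 = 4489 ≡ 417
417^256 ≡ 417^2 = 173889 ≡ 320
363 = 256 + 64 + 32 + 8 + 2 + 1, so 417^363 ≡ 320·67·24·137·320·417 ≡ 123 (mod 509)
154·123 = 18942 ≡ 109 (mod 509)
49 ≠ 109, so verification fails.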